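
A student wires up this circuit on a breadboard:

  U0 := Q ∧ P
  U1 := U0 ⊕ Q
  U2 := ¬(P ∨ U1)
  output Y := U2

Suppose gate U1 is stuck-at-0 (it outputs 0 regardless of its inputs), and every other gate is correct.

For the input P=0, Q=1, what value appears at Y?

Propagate with U1 forced: U0=0, U1=0 [stuck-at-0], U2=1.
So Y = 1. (Without the fault it would be 0.)

1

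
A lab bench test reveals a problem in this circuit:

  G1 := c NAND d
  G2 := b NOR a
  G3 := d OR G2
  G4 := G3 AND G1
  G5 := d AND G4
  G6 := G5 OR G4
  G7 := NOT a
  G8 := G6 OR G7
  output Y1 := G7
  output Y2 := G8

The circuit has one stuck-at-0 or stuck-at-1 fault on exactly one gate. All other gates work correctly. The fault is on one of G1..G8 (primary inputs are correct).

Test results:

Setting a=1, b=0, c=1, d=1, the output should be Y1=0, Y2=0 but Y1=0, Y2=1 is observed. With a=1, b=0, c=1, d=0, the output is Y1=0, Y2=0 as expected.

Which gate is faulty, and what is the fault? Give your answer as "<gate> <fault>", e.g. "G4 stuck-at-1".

G1 stuck-at-1

Fault-free values for test 1 (a=1, b=0, c=1, d=1): G1=0, G2=0, G3=1, G4=0, G5=0, G6=0, G7=0, G8=0, giving Y1=0, Y2=0. Observed Y1=0, Y2=1.
Test 1: faults giving observed Y1=0, Y2=1 are {G1 stuck-at-1, G4 stuck-at-1, G5 stuck-at-1, G6 stuck-at-1, G8 stuck-at-1}.
Test 2 (a=1, b=0, c=1, d=0): fault-free G1=1, G2=0, G3=0, G4=0, G5=0, G6=0, G7=0, G8=0 → Y1=0, Y2=0; observed Y1=0, Y2=0. Eliminates G4 stuck-at-1, G5 stuck-at-1, G6 stuck-at-1, G8 stuck-at-1.
Only G1 stuck-at-1 is consistent with every test.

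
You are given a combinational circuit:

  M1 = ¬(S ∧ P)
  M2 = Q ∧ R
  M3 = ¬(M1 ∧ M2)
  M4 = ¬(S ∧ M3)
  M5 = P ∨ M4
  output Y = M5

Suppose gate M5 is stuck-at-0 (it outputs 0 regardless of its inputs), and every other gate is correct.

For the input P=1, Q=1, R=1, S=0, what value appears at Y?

0

Propagate with M5 forced: M1=1, M2=1, M3=0, M4=1, M5=0 [stuck-at-0].
So Y = 0. (Without the fault it would be 1.)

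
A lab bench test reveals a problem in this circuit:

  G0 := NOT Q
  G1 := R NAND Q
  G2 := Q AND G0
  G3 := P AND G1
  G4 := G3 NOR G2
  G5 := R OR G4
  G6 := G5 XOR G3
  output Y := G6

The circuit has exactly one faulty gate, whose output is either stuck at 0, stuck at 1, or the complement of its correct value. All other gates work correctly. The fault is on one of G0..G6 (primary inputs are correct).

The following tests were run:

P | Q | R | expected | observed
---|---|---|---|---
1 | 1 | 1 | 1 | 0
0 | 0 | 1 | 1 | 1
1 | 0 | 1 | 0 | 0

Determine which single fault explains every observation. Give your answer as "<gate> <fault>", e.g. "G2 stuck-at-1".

Fault-free values for test 1 (P=1, Q=1, R=1): G0=0, G1=0, G2=0, G3=0, G4=1, G5=1, G6=1, giving Y=1. Observed 0.
Test 1: faults giving observed 0 are {G1 stuck-at-1, G1 inverted output, G3 stuck-at-1, G3 inverted output, G5 stuck-at-0, G5 inverted output, G6 stuck-at-0, G6 inverted output}.
Test 2 (P=0, Q=0, R=1): fault-free G0=1, G1=1, G2=0, G3=0, G4=1, G5=1, G6=1 → 1; observed 1. Eliminates G3 stuck-at-1, G3 inverted output, G5 stuck-at-0, G5 inverted output, G6 stuck-at-0, G6 inverted output.
Test 3 (P=1, Q=0, R=1): fault-free G0=1, G1=1, G2=0, G3=1, G4=0, G5=1, G6=0 → 0; observed 0. Eliminates G1 inverted output.
Only G1 stuck-at-1 is consistent with every test.

G1 stuck-at-1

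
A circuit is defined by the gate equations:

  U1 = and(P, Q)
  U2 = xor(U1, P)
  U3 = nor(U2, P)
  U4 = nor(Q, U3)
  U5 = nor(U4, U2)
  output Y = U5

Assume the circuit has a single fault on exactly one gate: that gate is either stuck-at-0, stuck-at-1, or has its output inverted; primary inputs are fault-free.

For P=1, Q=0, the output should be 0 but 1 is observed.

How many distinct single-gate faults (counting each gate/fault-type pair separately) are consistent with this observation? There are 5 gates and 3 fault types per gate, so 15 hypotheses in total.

2

Fault-free: U1=0, U2=1, U3=0, U4=1, U5=0 → 0. Observed 1.
  U1: none of the 3 fault types match ✗
  U2: none of the 3 fault types match ✗
  U3: none of the 3 fault types match ✗
  U4: none of the 3 fault types match ✗
  U5: stuck-at-1, inverted output ✓; others ✗
Consistent faults: {U5 stuck-at-1, U5 inverted output} — 2 in all.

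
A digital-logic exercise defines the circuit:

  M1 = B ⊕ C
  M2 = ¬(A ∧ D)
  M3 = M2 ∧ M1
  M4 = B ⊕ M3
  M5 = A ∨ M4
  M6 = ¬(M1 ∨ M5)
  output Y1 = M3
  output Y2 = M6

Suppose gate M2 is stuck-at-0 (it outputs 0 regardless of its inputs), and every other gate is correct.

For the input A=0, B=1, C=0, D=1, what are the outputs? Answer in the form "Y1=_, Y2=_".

Y1=0, Y2=0

Propagate with M2 forced: M1=1, M2=0 [stuck-at-0], M3=0, M4=1, M5=1, M6=0.
So the outputs are Y1=0, Y2=0. (Without the fault they would be Y1=1, Y2=0.)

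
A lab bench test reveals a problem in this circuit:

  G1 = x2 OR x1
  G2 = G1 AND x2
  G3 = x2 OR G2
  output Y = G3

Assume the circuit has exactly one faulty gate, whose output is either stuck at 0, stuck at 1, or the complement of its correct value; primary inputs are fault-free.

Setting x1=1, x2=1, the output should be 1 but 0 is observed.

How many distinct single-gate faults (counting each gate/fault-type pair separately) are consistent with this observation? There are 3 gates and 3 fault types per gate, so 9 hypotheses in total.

Fault-free: G1=1, G2=1, G3=1 → 1. Observed 0.
  G1 stuck-at-0: output 1 ✗
  G1 stuck-at-1: output 1 ✗
  G1 inverted output: output 1 ✗
  G2 stuck-at-0: output 1 ✗
  G2 stuck-at-1: output 1 ✗
  G2 inverted output: output 1 ✗
  G3 stuck-at-0: output 0 ✓
  G3 stuck-at-1: output 1 ✗
  G3 inverted output: output 0 ✓
Consistent faults: {G3 stuck-at-0, G3 inverted output} — 2 in all.

2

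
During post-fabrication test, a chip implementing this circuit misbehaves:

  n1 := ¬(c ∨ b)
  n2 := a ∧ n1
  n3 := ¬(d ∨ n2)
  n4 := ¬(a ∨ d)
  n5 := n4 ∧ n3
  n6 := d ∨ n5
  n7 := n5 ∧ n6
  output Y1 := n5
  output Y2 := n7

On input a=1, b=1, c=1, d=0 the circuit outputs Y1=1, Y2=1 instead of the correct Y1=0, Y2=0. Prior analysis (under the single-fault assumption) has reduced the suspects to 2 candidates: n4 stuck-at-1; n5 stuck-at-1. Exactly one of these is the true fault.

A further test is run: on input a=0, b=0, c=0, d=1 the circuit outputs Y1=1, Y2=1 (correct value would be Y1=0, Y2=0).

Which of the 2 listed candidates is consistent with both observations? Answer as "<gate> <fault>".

n5 stuck-at-1

Evaluate each candidate on input a=0, b=0, c=0, d=1:
  n4 stuck-at-1: n1=1, n2=0, n3=0, n4=1 [stuck-at-1], n5=0, n6=1, n7=0 → Y1=0, Y2=0 — eliminated
  n5 stuck-at-1: n1=1, n2=0, n3=0, n4=0, n5=1 [stuck-at-1], n6=1, n7=1 → Y1=1, Y2=1 — matches
Only n5 stuck-at-1 reproduces the observed Y1=1, Y2=1.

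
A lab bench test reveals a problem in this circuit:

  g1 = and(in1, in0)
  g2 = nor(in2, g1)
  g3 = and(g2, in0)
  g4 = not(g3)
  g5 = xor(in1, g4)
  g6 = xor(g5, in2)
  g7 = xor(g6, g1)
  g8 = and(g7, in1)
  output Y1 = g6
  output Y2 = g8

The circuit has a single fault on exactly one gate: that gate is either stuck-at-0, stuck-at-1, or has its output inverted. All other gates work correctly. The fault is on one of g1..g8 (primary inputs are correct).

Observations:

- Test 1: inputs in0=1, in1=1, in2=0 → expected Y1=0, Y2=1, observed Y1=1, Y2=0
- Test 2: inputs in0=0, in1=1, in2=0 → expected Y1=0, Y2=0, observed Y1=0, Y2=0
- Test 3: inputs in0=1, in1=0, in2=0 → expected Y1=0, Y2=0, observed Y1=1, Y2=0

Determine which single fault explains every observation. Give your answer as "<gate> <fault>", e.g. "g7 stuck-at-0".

g2 inverted output

Fault-free values for test 1 (in0=1, in1=1, in2=0): g1=1, g2=0, g3=0, g4=1, g5=0, g6=0, g7=1, g8=1, giving Y1=0, Y2=1. Observed Y1=1, Y2=0.
Test 1: faults giving observed Y1=1, Y2=0 are {g2 stuck-at-1, g2 inverted output, g3 stuck-at-1, g3 inverted output, g4 stuck-at-0, g4 inverted output, g5 stuck-at-1, g5 inverted output, g6 stuck-at-1, g6 inverted output}.
Test 2 (in0=0, in1=1, in2=0): fault-free g1=0, g2=1, g3=0, g4=1, g5=0, g6=0, g7=0, g8=0 → Y1=0, Y2=0; observed Y1=0, Y2=0. Eliminates g3 stuck-at-1, g3 inverted output, g4 stuck-at-0, g4 inverted output, g5 stuck-at-1, g5 inverted output, g6 stuck-at-1, g6 inverted output.
Test 3 (in0=1, in1=0, in2=0): fault-free g1=0, g2=1, g3=1, g4=0, g5=0, g6=0, g7=0, g8=0 → Y1=0, Y2=0; observed Y1=1, Y2=0. Eliminates g2 stuck-at-1.
Only g2 inverted output is consistent with every test.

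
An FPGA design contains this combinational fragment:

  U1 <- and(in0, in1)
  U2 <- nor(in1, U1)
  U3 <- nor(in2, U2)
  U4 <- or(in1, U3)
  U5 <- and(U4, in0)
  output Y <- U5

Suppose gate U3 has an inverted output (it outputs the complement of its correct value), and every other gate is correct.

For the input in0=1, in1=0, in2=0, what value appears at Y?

1

Propagate with U3 forced: U1=0, U2=1, U3=1 [inverted output], U4=1, U5=1.
So Y = 1. (Without the fault it would be 0.)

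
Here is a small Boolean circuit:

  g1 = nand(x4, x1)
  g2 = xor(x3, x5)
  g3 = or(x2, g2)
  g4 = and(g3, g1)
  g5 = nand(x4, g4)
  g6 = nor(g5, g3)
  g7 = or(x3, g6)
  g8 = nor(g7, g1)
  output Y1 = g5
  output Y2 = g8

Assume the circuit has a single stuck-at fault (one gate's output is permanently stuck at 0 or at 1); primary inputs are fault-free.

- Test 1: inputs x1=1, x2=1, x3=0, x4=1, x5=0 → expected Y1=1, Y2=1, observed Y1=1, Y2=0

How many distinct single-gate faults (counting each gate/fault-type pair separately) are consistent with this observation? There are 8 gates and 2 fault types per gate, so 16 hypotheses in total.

Fault-free: g1=0, g2=0, g3=1, g4=0, g5=1, g6=0, g7=0, g8=1 → Y1=1, Y2=1. Observed Y1=1, Y2=0.
  g1: none of the 2 fault types match ✗
  g2: none of the 2 fault types match ✗
  g3: none of the 2 fault types match ✗
  g4: none of the 2 fault types match ✗
  g5: none of the 2 fault types match ✗
  g6: stuck-at-1 ✓; others ✗
  g7: stuck-at-1 ✓; others ✗
  g8: stuck-at-0 ✓; others ✗
Consistent faults: {g6 stuck-at-1, g7 stuck-at-1, g8 stuck-at-0} — 3 in all.

3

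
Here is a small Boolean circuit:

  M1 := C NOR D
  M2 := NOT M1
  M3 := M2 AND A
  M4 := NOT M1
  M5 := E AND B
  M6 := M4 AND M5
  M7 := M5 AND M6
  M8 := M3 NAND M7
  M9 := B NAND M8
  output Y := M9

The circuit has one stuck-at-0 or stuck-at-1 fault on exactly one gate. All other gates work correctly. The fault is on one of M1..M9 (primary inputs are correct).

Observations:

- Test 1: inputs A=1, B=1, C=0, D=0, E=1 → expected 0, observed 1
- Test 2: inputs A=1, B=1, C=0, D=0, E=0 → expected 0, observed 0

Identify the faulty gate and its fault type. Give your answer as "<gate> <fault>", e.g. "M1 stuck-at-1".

M1 stuck-at-0

Fault-free values for test 1 (A=1, B=1, C=0, D=0, E=1): M1=1, M2=0, M3=0, M4=0, M5=1, M6=0, M7=0, M8=1, M9=0, giving Y=0. Observed 1.
Test 1: faults giving observed 1 are {M1 stuck-at-0, M8 stuck-at-0, M9 stuck-at-1}.
Test 2 (A=1, B=1, C=0, D=0, E=0): fault-free M1=1, M2=0, M3=0, M4=0, M5=0, M6=0, M7=0, M8=1, M9=0 → 0; observed 0. Eliminates M8 stuck-at-0, M9 stuck-at-1.
Only M1 stuck-at-0 is consistent with every test.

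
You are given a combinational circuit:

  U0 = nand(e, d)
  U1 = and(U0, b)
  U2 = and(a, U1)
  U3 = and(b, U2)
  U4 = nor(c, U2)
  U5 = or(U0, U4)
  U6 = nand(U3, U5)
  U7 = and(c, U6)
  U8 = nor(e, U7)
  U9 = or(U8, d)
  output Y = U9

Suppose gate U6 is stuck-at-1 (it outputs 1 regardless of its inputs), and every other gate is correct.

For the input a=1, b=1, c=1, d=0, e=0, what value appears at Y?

0

Propagate with U6 forced: U0=1, U1=1, U2=1, U3=1, U4=0, U5=1, U6=1 [stuck-at-1], U7=1, U8=0, U9=0.
So Y = 0. (Without the fault it would be 1.)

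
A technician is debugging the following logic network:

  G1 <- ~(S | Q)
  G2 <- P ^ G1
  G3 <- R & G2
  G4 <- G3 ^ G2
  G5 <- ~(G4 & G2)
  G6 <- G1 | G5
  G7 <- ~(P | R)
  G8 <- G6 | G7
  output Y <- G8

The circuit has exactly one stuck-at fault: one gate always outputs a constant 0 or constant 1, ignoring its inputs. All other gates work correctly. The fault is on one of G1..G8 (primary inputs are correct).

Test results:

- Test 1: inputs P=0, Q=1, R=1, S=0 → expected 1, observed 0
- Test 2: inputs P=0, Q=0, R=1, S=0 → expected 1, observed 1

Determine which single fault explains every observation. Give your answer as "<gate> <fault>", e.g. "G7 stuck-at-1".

G5 stuck-at-0

Fault-free values for test 1 (P=0, Q=1, R=1, S=0): G1=0, G2=0, G3=0, G4=0, G5=1, G6=1, G7=0, G8=1, giving Y=1. Observed 0.
Test 1: faults giving observed 0 are {G5 stuck-at-0, G6 stuck-at-0, G8 stuck-at-0}.
Test 2 (P=0, Q=0, R=1, S=0): fault-free G1=1, G2=1, G3=1, G4=0, G5=1, G6=1, G7=0, G8=1 → 1; observed 1. Eliminates G6 stuck-at-0, G8 stuck-at-0.
Only G5 stuck-at-0 is consistent with every test.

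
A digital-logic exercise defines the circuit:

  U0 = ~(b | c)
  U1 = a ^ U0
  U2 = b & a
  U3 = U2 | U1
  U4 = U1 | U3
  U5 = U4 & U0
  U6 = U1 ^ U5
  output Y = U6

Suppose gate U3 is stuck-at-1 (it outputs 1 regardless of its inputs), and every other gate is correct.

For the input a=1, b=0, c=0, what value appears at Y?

Propagate with U3 forced: U0=1, U1=0, U2=0, U3=1 [stuck-at-1], U4=1, U5=1, U6=1.
So Y = 1. (Without the fault it would be 0.)

1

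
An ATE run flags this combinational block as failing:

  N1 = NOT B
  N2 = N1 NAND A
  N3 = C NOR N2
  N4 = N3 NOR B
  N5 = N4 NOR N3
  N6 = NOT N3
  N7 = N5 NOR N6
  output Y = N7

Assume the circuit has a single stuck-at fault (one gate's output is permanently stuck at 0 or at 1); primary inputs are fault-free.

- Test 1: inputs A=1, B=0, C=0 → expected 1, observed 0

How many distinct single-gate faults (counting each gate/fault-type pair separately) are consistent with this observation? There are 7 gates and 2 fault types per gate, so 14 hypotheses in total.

Fault-free: N1=1, N2=0, N3=1, N4=0, N5=0, N6=0, N7=1 → 1. Observed 0.
  N1 stuck-at-0: output 0 ✓
  N1 stuck-at-1: output 1 ✗
  N2 stuck-at-0: output 1 ✗
  N2 stuck-at-1: output 0 ✓
  N3 stuck-at-0: output 0 ✓
  N3 stuck-at-1: output 1 ✗
  N4 stuck-at-0: output 1 ✗
  N4 stuck-at-1: output 1 ✗
  N5 stuck-at-0: output 1 ✗
  N5 stuck-at-1: output 0 ✓
  N6 stuck-at-0: output 1 ✗
  N6 stuck-at-1: output 0 ✓
  N7 stuck-at-0: output 0 ✓
  N7 stuck-at-1: output 1 ✗
Consistent faults: {N1 stuck-at-0, N2 stuck-at-1, N3 stuck-at-0, N5 stuck-at-1, N6 stuck-at-1, N7 stuck-at-0} — 6 in all.

6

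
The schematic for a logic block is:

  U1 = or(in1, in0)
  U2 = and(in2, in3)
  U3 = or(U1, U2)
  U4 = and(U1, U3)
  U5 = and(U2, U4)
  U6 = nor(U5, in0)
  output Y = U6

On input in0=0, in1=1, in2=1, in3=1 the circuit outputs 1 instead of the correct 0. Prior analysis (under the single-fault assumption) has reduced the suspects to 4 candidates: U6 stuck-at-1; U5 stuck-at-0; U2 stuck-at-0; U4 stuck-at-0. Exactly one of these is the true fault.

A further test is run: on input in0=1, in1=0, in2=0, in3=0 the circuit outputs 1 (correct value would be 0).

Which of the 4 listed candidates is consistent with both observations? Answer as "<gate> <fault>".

U6 stuck-at-1

Evaluate each candidate on input in0=1, in1=0, in2=0, in3=0:
  U6 stuck-at-1: U1=1, U2=0, U3=1, U4=1, U5=0, U6=1 [stuck-at-1] → 1 — matches
  U5 stuck-at-0: U1=1, U2=0, U3=1, U4=1, U5=0 [stuck-at-0], U6=0 → 0 — eliminated
  U2 stuck-at-0: U1=1, U2=0 [stuck-at-0], U3=1, U4=1, U5=0, U6=0 → 0 — eliminated
  U4 stuck-at-0: U1=1, U2=0, U3=1, U4=0 [stuck-at-0], U5=0, U6=0 → 0 — eliminated
Only U6 stuck-at-1 reproduces the observed 1.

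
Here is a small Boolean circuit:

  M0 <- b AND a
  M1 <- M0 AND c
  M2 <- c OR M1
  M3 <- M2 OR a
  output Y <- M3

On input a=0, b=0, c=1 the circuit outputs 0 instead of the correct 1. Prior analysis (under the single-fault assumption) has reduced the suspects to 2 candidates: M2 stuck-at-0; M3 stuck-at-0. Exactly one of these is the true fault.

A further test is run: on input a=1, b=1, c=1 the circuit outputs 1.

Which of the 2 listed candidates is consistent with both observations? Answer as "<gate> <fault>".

Evaluate each candidate on input a=1, b=1, c=1:
  M2 stuck-at-0: M0=1, M1=1, M2=0 [stuck-at-0], M3=1 → 1 — matches
  M3 stuck-at-0: M0=1, M1=1, M2=1, M3=0 [stuck-at-0] → 0 — eliminated
Only M2 stuck-at-0 reproduces the observed 1.

M2 stuck-at-0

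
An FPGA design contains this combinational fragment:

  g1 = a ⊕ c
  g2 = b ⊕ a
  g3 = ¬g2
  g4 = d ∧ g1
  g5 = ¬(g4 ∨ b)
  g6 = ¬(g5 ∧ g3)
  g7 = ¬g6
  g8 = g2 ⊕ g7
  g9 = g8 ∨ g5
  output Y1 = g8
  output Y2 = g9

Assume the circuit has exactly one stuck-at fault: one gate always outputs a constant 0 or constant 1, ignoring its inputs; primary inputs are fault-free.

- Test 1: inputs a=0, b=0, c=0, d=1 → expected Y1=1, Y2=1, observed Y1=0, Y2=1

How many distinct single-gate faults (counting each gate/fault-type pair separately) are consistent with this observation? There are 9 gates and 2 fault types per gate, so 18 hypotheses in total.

4

Fault-free: g1=0, g2=0, g3=1, g4=0, g5=1, g6=0, g7=1, g8=1, g9=1 → Y1=1, Y2=1. Observed Y1=0, Y2=1.
  g1: none of the 2 fault types match ✗
  g2: none of the 2 fault types match ✗
  g3: stuck-at-0 ✓; others ✗
  g4: none of the 2 fault types match ✗
  g5: none of the 2 fault types match ✗
  g6: stuck-at-1 ✓; others ✗
  g7: stuck-at-0 ✓; others ✗
  g8: stuck-at-0 ✓; others ✗
  g9: none of the 2 fault types match ✗
Consistent faults: {g3 stuck-at-0, g6 stuck-at-1, g7 stuck-at-0, g8 stuck-at-0} — 4 in all.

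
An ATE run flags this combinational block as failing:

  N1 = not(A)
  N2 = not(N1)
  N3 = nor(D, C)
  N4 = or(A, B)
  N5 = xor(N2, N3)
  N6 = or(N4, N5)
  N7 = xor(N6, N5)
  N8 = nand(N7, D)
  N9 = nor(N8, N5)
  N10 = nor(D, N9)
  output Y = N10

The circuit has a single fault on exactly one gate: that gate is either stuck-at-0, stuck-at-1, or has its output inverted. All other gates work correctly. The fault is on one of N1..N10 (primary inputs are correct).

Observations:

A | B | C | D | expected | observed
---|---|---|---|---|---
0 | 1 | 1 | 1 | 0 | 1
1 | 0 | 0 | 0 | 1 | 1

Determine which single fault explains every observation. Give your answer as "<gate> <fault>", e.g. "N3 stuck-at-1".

N10 stuck-at-1

Fault-free values for test 1 (A=0, B=1, C=1, D=1): N1=1, N2=0, N3=0, N4=1, N5=0, N6=1, N7=1, N8=0, N9=1, N10=0, giving Y=0. Observed 1.
Test 1: faults giving observed 1 are {N10 stuck-at-1, N10 inverted output}.
Test 2 (A=1, B=0, C=0, D=0): fault-free N1=0, N2=1, N3=1, N4=1, N5=0, N6=1, N7=1, N8=1, N9=0, N10=1 → 1; observed 1. Eliminates N10 inverted output.
Only N10 stuck-at-1 is consistent with every test.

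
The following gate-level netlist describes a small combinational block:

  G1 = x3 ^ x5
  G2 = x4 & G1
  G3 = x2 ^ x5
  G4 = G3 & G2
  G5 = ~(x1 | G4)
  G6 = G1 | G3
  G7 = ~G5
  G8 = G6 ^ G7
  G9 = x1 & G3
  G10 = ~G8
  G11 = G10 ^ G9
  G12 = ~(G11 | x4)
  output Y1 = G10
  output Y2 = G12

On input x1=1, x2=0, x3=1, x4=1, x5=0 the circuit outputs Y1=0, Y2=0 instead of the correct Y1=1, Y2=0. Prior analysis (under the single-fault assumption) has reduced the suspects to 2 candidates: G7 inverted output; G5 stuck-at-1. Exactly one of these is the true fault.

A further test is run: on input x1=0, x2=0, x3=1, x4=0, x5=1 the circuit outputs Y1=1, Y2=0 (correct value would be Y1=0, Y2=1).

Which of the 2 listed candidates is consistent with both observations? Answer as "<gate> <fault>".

G7 inverted output

Evaluate each candidate on input x1=0, x2=0, x3=1, x4=0, x5=1:
  G7 inverted output: G1=0, G2=0, G3=1, G4=0, G5=1, G6=1, G7=1 [inverted output], G8=0, G9=0, G10=1, G11=1, G12=0 → Y1=1, Y2=0 — matches
  G5 stuck-at-1: G1=0, G2=0, G3=1, G4=0, G5=1 [stuck-at-1], G6=1, G7=0, G8=1, G9=0, G10=0, G11=0, G12=1 → Y1=0, Y2=1 — eliminated
Only G7 inverted output reproduces the observed Y1=1, Y2=0.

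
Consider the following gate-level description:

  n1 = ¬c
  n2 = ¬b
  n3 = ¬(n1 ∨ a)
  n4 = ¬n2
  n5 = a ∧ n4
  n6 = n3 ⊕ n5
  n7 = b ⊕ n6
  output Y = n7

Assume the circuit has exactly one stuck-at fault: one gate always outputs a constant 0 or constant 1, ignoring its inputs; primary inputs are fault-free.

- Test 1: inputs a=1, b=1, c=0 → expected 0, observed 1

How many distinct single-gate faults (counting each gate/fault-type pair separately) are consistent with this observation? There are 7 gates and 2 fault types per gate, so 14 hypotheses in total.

Fault-free: n1=1, n2=0, n3=0, n4=1, n5=1, n6=1, n7=0 → 0. Observed 1.
  n1 stuck-at-0: output 0 ✗
  n1 stuck-at-1: output 0 ✗
  n2 stuck-at-0: output 0 ✗
  n2 stuck-at-1: output 1 ✓
  n3 stuck-at-0: output 0 ✗
  n3 stuck-at-1: output 1 ✓
  n4 stuck-at-0: output 1 ✓
  n4 stuck-at-1: output 0 ✗
  n5 stuck-at-0: output 1 ✓
  n5 stuck-at-1: output 0 ✗
  n6 stuck-at-0: output 1 ✓
  n6 stuck-at-1: output 0 ✗
  n7 stuck-at-0: output 0 ✗
  n7 stuck-at-1: output 1 ✓
Consistent faults: {n2 stuck-at-1, n3 stuck-at-1, n4 stuck-at-0, n5 stuck-at-0, n6 stuck-at-0, n7 stuck-at-1} — 6 in all.

6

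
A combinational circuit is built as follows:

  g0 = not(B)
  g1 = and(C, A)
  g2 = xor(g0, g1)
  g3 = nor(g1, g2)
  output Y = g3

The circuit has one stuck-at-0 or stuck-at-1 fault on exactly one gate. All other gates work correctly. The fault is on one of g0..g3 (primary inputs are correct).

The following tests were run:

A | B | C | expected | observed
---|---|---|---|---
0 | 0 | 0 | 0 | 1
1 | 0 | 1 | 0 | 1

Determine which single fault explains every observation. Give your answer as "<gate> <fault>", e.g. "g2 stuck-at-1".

g3 stuck-at-1

Fault-free values for test 1 (A=0, B=0, C=0): g0=1, g1=0, g2=1, g3=0, giving Y=0. Observed 1.
Test 1: faults giving observed 1 are {g0 stuck-at-0, g2 stuck-at-0, g3 stuck-at-1}.
Test 2 (A=1, B=0, C=1): fault-free g0=1, g1=1, g2=0, g3=0 → 0; observed 1. Eliminates g0 stuck-at-0, g2 stuck-at-0.
Only g3 stuck-at-1 is consistent with every test.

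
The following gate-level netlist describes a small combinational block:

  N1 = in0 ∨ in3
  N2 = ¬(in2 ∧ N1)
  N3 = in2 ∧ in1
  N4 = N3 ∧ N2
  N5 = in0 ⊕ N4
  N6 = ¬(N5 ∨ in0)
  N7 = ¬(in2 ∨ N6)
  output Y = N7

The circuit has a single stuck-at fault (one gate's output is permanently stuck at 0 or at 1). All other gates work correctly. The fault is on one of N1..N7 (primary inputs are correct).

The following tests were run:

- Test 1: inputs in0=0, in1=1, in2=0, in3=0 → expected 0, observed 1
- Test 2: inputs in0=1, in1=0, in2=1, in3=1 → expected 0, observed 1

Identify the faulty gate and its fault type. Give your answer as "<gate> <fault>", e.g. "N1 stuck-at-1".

Fault-free values for test 1 (in0=0, in1=1, in2=0, in3=0): N1=0, N2=1, N3=0, N4=0, N5=0, N6=1, N7=0, giving Y=0. Observed 1.
Test 1: faults giving observed 1 are {N3 stuck-at-1, N4 stuck-at-1, N5 stuck-at-1, N6 stuck-at-0, N7 stuck-at-1}.
Test 2 (in0=1, in1=0, in2=1, in3=1): fault-free N1=1, N2=0, N3=0, N4=0, N5=1, N6=0, N7=0 → 0; observed 1. Eliminates N3 stuck-at-1, N4 stuck-at-1, N5 stuck-at-1, N6 stuck-at-0.
Only N7 stuck-at-1 is consistent with every test.

N7 stuck-at-1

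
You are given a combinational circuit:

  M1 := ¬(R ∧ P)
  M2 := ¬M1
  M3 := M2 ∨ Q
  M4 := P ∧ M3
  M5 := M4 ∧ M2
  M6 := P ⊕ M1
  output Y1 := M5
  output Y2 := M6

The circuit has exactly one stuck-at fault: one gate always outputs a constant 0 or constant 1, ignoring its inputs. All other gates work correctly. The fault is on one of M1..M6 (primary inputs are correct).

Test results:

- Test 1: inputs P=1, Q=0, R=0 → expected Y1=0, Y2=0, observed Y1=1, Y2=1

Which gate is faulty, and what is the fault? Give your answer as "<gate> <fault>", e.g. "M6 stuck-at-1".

M1 stuck-at-0

Fault-free values for test 1 (P=1, Q=0, R=0): M1=1, M2=0, M3=0, M4=0, M5=0, M6=0, giving Y1=0, Y2=0. Observed Y1=1, Y2=1.
Test 1: faults giving observed Y1=1, Y2=1 are {M1 stuck-at-0}.
Only M1 stuck-at-0 is consistent with every test.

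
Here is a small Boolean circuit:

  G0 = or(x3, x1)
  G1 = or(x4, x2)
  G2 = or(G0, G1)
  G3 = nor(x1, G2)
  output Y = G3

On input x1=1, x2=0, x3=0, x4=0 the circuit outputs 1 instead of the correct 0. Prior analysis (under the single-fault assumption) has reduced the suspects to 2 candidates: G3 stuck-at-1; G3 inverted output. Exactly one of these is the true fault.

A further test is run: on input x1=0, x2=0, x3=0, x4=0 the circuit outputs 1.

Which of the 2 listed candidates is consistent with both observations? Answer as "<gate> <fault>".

Evaluate each candidate on input x1=0, x2=0, x3=0, x4=0:
  G3 stuck-at-1: G0=0, G1=0, G2=0, G3=1 [stuck-at-1] → 1 — matches
  G3 inverted output: G0=0, G1=0, G2=0, G3=0 [inverted output] → 0 — eliminated
Only G3 stuck-at-1 reproduces the observed 1.

G3 stuck-at-1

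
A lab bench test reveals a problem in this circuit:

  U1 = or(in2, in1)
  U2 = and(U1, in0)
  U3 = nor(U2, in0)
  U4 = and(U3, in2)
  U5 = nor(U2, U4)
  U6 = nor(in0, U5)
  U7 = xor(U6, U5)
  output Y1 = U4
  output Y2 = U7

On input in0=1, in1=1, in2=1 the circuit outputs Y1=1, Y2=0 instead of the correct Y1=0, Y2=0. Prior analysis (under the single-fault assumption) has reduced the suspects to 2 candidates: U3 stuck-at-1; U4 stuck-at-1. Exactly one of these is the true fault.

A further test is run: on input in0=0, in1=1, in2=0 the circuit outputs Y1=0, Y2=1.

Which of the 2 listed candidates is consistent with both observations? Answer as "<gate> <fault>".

U3 stuck-at-1

Evaluate each candidate on input in0=0, in1=1, in2=0:
  U3 stuck-at-1: U1=1, U2=0, U3=1 [stuck-at-1], U4=0, U5=1, U6=0, U7=1 → Y1=0, Y2=1 — matches
  U4 stuck-at-1: U1=1, U2=0, U3=1, U4=1 [stuck-at-1], U5=0, U6=1, U7=1 → Y1=1, Y2=1 — eliminated
Only U3 stuck-at-1 reproduces the observed Y1=0, Y2=1.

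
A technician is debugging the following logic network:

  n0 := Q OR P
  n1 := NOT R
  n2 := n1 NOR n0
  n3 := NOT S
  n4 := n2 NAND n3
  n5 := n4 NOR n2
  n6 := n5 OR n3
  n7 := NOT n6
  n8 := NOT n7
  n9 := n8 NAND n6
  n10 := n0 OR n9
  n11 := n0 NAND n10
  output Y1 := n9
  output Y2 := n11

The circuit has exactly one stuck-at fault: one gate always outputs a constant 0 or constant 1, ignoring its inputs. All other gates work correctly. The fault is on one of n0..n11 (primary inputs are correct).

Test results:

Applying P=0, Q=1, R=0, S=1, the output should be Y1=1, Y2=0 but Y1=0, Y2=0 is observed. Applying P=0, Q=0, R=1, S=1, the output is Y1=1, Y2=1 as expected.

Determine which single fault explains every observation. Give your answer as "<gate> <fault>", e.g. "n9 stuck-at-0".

Fault-free values for test 1 (P=0, Q=1, R=0, S=1): n0=1, n1=1, n2=0, n3=0, n4=1, n5=0, n6=0, n7=1, n8=0, n9=1, n10=1, n11=0, giving Y1=1, Y2=0. Observed Y1=0, Y2=0.
Test 1: faults giving observed Y1=0, Y2=0 are {n3 stuck-at-1, n4 stuck-at-0, n5 stuck-at-1, n6 stuck-at-1, n9 stuck-at-0}.
Test 2 (P=0, Q=0, R=1, S=1): fault-free n0=0, n1=0, n2=1, n3=0, n4=1, n5=0, n6=0, n7=1, n8=0, n9=1, n10=1, n11=1 → Y1=1, Y2=1; observed Y1=1, Y2=1. Eliminates n3 stuck-at-1, n5 stuck-at-1, n6 stuck-at-1, n9 stuck-at-0.
Only n4 stuck-at-0 is consistent with every test.

n4 stuck-at-0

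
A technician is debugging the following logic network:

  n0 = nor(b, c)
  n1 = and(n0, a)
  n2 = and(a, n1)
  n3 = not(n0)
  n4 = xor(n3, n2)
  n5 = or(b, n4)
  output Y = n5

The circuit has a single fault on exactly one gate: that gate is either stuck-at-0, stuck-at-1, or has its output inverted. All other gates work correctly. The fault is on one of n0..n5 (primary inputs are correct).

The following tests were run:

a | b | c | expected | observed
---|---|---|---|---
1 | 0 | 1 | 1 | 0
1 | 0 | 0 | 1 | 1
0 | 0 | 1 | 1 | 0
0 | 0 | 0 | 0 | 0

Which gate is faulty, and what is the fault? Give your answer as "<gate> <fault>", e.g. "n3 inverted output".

Fault-free values for test 1 (a=1, b=0, c=1): n0=0, n1=0, n2=0, n3=1, n4=1, n5=1, giving Y=1. Observed 0.
Test 1: faults giving observed 0 are {n1 stuck-at-1, n1 inverted output, n2 stuck-at-1, n2 inverted output, n3 stuck-at-0, n3 inverted output, n4 stuck-at-0, n4 inverted output, n5 stuck-at-0, n5 inverted output}.
Test 2 (a=1, b=0, c=0): fault-free n0=1, n1=1, n2=1, n3=0, n4=1, n5=1 → 1; observed 1. Eliminates n1 inverted output, n2 inverted output, n3 inverted output, n4 stuck-at-0, n4 inverted output, n5 stuck-at-0, n5 inverted output.
Test 3 (a=0, b=0, c=1): fault-free n0=0, n1=0, n2=0, n3=1, n4=1, n5=1 → 1; observed 0. Eliminates n1 stuck-at-1.
Test 4 (a=0, b=0, c=0): fault-free n0=1, n1=0, n2=0, n3=0, n4=0, n5=0 → 0; observed 0. Eliminates n2 stuck-at-1.
Only n3 stuck-at-0 is consistent with every test.

n3 stuck-at-0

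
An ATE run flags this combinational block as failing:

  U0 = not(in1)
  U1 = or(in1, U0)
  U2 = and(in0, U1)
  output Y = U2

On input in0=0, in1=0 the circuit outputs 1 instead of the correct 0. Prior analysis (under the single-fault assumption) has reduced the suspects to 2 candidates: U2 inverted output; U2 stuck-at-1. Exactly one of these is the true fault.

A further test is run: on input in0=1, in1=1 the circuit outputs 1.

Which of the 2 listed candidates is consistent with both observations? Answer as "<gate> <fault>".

Evaluate each candidate on input in0=1, in1=1:
  U2 inverted output: U0=0, U1=1, U2=0 [inverted output] → 0 — eliminated
  U2 stuck-at-1: U0=0, U1=1, U2=1 [stuck-at-1] → 1 — matches
Only U2 stuck-at-1 reproduces the observed 1.

U2 stuck-at-1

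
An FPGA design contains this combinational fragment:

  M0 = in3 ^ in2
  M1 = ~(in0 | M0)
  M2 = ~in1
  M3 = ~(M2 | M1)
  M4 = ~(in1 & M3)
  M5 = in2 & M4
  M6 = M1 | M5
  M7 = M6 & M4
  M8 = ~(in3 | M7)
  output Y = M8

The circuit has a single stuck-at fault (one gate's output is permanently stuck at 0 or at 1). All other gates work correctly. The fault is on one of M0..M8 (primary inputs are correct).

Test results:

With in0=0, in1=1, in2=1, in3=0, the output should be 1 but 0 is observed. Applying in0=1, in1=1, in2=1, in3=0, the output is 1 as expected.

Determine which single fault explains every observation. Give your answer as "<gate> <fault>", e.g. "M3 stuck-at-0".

M0 stuck-at-0

Fault-free values for test 1 (in0=0, in1=1, in2=1, in3=0): M0=1, M1=0, M2=0, M3=1, M4=0, M5=0, M6=0, M7=0, M8=1, giving Y=1. Observed 0.
Test 1: faults giving observed 0 are {M0 stuck-at-0, M1 stuck-at-1, M2 stuck-at-1, M3 stuck-at-0, M4 stuck-at-1, M7 stuck-at-1, M8 stuck-at-0}.
Test 2 (in0=1, in1=1, in2=1, in3=0): fault-free M0=1, M1=0, M2=0, M3=1, M4=0, M5=0, M6=0, M7=0, M8=1 → 1; observed 1. Eliminates M1 stuck-at-1, M2 stuck-at-1, M3 stuck-at-0, M4 stuck-at-1, M7 stuck-at-1, M8 stuck-at-0.
Only M0 stuck-at-0 is consistent with every test.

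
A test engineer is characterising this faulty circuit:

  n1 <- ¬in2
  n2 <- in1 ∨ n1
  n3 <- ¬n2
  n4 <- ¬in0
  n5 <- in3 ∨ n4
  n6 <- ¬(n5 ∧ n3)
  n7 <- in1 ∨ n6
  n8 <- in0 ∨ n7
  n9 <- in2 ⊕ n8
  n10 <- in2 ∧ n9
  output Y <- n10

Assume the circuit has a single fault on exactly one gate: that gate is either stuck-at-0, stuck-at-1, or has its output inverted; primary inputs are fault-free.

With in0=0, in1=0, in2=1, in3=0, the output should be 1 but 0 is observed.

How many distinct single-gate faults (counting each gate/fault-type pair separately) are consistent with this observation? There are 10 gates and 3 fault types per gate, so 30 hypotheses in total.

20

Fault-free: n1=0, n2=0, n3=1, n4=1, n5=1, n6=0, n7=0, n8=0, n9=1, n10=1 → 1. Observed 0.
  n1: stuck-at-1, inverted output ✓; others ✗
  n2: stuck-at-1, inverted output ✓; others ✗
  n3: stuck-at-0, inverted output ✓; others ✗
  n4: stuck-at-0, inverted output ✓; others ✗
  n5: stuck-at-0, inverted output ✓; others ✗
  n6: stuck-at-1, inverted output ✓; others ✗
  n7: stuck-at-1, inverted output ✓; others ✗
  n8: stuck-at-1, inverted output ✓; others ✗
  n9: stuck-at-0, inverted output ✓; others ✗
  n10: stuck-at-0, inverted output ✓; others ✗
Consistent faults: {n1 stuck-at-1, n1 inverted output, n2 stuck-at-1, n2 inverted output, n3 stuck-at-0, n3 inverted output, n4 stuck-at-0, n4 inverted output, n5 stuck-at-0, n5 inverted output, n6 stuck-at-1, n6 inverted output, n7 stuck-at-1, n7 inverted output, n8 stuck-at-1, n8 inverted output, n9 stuck-at-0, n9 inverted output, n10 stuck-at-0, n10 inverted output} — 20 in all.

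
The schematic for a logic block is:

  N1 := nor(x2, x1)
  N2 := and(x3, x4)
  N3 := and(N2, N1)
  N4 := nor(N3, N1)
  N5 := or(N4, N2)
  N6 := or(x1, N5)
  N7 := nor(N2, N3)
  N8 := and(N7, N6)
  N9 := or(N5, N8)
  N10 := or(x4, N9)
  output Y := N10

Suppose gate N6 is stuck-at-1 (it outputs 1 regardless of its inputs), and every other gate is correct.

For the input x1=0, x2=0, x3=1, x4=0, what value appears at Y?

Propagate with N6 forced: N1=1, N2=0, N3=0, N4=0, N5=0, N6=1 [stuck-at-1], N7=1, N8=1, N9=1, N10=1.
So Y = 1. (Without the fault it would be 0.)

1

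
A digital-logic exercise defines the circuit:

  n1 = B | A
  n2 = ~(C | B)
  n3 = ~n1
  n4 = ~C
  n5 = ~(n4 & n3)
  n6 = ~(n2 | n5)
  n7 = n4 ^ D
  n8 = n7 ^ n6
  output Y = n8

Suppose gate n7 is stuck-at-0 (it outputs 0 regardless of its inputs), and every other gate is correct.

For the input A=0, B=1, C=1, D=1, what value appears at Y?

Propagate with n7 forced: n1=1, n2=0, n3=0, n4=0, n5=1, n6=0, n7=0 [stuck-at-0], n8=0.
So Y = 0. (Without the fault it would be 1.)

0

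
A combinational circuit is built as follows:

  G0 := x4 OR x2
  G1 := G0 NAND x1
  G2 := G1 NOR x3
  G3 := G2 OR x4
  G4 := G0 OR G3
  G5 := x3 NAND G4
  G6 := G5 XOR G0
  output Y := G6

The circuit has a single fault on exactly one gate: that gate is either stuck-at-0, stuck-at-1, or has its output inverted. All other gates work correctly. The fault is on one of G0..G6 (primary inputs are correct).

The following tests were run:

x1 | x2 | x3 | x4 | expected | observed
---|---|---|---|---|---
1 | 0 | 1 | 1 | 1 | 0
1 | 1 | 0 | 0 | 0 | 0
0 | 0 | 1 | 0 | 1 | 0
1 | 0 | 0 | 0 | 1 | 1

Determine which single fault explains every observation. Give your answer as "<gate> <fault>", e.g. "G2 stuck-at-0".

G4 inverted output

Fault-free values for test 1 (x1=1, x2=0, x3=1, x4=1): G0=1, G1=0, G2=0, G3=1, G4=1, G5=0, G6=1, giving Y=1. Observed 0.
Test 1: faults giving observed 0 are {G0 stuck-at-0, G0 inverted output, G4 stuck-at-0, G4 inverted output, G5 stuck-at-1, G5 inverted output, G6 stuck-at-0, G6 inverted output}.
Test 2 (x1=1, x2=1, x3=0, x4=0): fault-free G0=1, G1=0, G2=1, G3=1, G4=1, G5=1, G6=0 → 0; observed 0. Eliminates G0 stuck-at-0, G0 inverted output, G5 inverted output, G6 inverted output.
Test 3 (x1=0, x2=0, x3=1, x4=0): fault-free G0=0, G1=1, G2=0, G3=0, G4=0, G5=1, G6=1 → 1; observed 0. Eliminates G4 stuck-at-0, G5 stuck-at-1.
Test 4 (x1=1, x2=0, x3=0, x4=0): fault-free G0=0, G1=1, G2=0, G3=0, G4=0, G5=1, G6=1 → 1; observed 1. Eliminates G6 stuck-at-0.
Only G4 inverted output is consistent with every test.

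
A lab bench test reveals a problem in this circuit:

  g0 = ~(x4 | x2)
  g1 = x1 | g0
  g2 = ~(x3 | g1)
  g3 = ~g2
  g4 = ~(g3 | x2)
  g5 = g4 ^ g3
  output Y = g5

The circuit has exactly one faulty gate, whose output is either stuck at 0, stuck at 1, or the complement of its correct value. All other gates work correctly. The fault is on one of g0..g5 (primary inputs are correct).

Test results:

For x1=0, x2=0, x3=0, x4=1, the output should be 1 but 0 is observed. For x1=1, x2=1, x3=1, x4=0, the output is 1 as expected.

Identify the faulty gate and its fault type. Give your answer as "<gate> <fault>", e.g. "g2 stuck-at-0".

Fault-free values for test 1 (x1=0, x2=0, x3=0, x4=1): g0=0, g1=0, g2=1, g3=0, g4=1, g5=1, giving Y=1. Observed 0.
Test 1: faults giving observed 0 are {g4 stuck-at-0, g4 inverted output, g5 stuck-at-0, g5 inverted output}.
Test 2 (x1=1, x2=1, x3=1, x4=0): fault-free g0=0, g1=1, g2=0, g3=1, g4=0, g5=1 → 1; observed 1. Eliminates g4 inverted output, g5 stuck-at-0, g5 inverted output.
Only g4 stuck-at-0 is consistent with every test.

g4 stuck-at-0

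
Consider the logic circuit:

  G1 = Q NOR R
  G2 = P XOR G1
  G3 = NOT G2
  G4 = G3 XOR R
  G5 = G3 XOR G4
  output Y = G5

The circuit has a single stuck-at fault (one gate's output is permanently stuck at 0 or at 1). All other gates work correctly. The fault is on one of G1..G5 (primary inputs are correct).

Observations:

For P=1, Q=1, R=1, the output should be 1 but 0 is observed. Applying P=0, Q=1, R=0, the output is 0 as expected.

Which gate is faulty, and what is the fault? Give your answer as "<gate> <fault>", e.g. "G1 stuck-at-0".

Fault-free values for test 1 (P=1, Q=1, R=1): G1=0, G2=1, G3=0, G4=1, G5=1, giving Y=1. Observed 0.
Test 1: faults giving observed 0 are {G4 stuck-at-0, G5 stuck-at-0}.
Test 2 (P=0, Q=1, R=0): fault-free G1=0, G2=0, G3=1, G4=1, G5=0 → 0; observed 0. Eliminates G4 stuck-at-0.
Only G5 stuck-at-0 is consistent with every test.

G5 stuck-at-0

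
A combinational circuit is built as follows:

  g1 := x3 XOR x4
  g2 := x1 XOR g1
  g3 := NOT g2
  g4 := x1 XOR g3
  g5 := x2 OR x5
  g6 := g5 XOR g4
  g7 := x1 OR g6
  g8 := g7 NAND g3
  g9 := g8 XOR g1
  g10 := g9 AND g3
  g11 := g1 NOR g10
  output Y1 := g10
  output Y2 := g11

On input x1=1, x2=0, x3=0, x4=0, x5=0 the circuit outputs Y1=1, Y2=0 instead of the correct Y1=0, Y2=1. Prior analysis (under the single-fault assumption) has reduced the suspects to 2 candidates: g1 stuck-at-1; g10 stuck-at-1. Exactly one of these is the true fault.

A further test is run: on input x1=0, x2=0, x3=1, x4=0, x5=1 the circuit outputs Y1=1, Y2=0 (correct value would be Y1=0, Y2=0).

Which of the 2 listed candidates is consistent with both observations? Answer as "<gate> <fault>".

Evaluate each candidate on input x1=0, x2=0, x3=1, x4=0, x5=1:
  g1 stuck-at-1: g1=1 [stuck-at-1], g2=1, g3=0, g4=0, g5=1, g6=1, g7=1, g8=1, g9=0, g10=0, g11=0 → Y1=0, Y2=0 — eliminated
  g10 stuck-at-1: g1=1, g2=1, g3=0, g4=0, g5=1, g6=1, g7=1, g8=1, g9=0, g10=1 [stuck-at-1], g11=0 → Y1=1, Y2=0 — matches
Only g10 stuck-at-1 reproduces the observed Y1=1, Y2=0.

g10 stuck-at-1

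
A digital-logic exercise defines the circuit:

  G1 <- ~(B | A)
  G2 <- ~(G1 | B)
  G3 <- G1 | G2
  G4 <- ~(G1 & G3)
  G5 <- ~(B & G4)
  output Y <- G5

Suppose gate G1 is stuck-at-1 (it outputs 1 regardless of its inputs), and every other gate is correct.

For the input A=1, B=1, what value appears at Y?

1

Propagate with G1 forced: G1=1 [stuck-at-1], G2=0, G3=1, G4=0, G5=1.
So Y = 1. (Without the fault it would be 0.)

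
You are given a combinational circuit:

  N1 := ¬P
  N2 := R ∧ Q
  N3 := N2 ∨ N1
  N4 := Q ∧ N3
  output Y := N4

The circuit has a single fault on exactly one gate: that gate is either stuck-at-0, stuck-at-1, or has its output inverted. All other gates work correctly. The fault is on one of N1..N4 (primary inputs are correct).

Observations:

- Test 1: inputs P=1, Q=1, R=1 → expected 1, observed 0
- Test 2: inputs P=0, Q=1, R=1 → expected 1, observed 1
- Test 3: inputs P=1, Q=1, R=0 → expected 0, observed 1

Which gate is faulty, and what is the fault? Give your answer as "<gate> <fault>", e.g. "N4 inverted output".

N2 inverted output

Fault-free values for test 1 (P=1, Q=1, R=1): N1=0, N2=1, N3=1, N4=1, giving Y=1. Observed 0.
Test 1: faults giving observed 0 are {N2 stuck-at-0, N2 inverted output, N3 stuck-at-0, N3 inverted output, N4 stuck-at-0, N4 inverted output}.
Test 2 (P=0, Q=1, R=1): fault-free N1=1, N2=1, N3=1, N4=1 → 1; observed 1. Eliminates N3 stuck-at-0, N3 inverted output, N4 stuck-at-0, N4 inverted output.
Test 3 (P=1, Q=1, R=0): fault-free N1=0, N2=0, N3=0, N4=0 → 0; observed 1. Eliminates N2 stuck-at-0.
Only N2 inverted output is consistent with every test.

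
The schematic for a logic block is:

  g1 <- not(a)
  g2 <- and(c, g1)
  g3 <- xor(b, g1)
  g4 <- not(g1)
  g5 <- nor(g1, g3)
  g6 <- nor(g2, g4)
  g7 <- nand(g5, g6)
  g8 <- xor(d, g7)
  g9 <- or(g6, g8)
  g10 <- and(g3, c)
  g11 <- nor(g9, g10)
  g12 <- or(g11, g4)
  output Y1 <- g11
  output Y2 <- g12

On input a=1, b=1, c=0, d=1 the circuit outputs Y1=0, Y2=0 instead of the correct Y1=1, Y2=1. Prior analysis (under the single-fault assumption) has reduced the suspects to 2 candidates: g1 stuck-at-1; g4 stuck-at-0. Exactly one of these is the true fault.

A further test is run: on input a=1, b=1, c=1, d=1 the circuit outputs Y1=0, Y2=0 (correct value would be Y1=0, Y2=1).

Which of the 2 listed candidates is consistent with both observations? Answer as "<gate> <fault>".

Evaluate each candidate on input a=1, b=1, c=1, d=1:
  g1 stuck-at-1: g1=1 [stuck-at-1], g2=1, g3=0, g4=0, g5=0, g6=0, g7=1, g8=0, g9=0, g10=0, g11=1, g12=1 → Y1=1, Y2=1 — eliminated
  g4 stuck-at-0: g1=0, g2=0, g3=1, g4=0 [stuck-at-0], g5=0, g6=1, g7=1, g8=0, g9=1, g10=1, g11=0, g12=0 → Y1=0, Y2=0 — matches
Only g4 stuck-at-0 reproduces the observed Y1=0, Y2=0.

g4 stuck-at-0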